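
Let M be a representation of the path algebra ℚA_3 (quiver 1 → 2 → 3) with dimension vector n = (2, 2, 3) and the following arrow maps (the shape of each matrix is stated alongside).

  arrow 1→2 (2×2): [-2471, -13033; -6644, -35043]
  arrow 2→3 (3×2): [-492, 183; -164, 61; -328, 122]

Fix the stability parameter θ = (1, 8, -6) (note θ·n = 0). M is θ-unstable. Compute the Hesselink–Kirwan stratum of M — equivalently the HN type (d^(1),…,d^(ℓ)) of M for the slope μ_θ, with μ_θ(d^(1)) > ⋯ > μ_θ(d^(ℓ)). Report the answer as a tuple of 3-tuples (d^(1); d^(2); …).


Interval decomposition of M: I[1,2], I[1,3], I[3,3]^2.
HN type (ℓ=3): μ^(1)=8; μ^(2)=1; μ^(3)=-6

((0, 1, 0); (2, 1, 1); (0, 0, 2))


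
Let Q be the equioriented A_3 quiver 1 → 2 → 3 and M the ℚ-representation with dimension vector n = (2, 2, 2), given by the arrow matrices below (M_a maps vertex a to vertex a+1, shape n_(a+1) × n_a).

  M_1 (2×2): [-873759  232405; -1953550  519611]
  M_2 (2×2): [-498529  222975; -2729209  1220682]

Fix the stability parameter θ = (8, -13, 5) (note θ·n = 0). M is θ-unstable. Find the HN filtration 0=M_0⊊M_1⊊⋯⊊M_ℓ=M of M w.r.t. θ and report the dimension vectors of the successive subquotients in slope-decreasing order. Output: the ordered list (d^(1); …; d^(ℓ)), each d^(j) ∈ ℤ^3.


Via rank(M_{q-1}∘⋯∘M_p): M ≅ I[1,3]^2.
μ_θ-semistable layers: μ^(1)=5; μ^(2)=-5/2

((0, 0, 2); (2, 2, 0))


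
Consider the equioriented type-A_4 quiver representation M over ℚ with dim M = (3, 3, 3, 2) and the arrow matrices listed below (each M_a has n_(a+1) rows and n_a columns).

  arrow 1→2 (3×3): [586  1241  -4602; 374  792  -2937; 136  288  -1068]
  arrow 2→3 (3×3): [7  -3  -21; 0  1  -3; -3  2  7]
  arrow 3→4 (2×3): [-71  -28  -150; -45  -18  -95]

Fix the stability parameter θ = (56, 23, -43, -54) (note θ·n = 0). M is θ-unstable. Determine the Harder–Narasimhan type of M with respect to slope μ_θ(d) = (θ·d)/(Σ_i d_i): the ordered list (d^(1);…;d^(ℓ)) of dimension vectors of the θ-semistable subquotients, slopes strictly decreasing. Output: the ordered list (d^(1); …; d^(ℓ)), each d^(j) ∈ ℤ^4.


Barcode: M ≅ I[1,1], I[1,4]^2, I[2,3]. HN layers by μ_θ (3 steps, strictly decreasing):
  μ^(1)=56; μ^(2)=-9/2; μ^(3)=-10

((1, 0, 0, 0); (2, 2, 2, 2); (0, 1, 1, 0))


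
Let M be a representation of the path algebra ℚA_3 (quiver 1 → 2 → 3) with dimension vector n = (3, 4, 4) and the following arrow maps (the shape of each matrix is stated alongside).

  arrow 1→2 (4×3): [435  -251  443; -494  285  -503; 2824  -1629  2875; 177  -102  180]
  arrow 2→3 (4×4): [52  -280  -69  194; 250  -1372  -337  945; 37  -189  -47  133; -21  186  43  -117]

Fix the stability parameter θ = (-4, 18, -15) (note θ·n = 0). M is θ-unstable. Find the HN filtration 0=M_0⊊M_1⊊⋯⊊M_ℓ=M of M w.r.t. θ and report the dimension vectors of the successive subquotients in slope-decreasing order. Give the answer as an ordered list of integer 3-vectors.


Interval decomposition of M: I[1,1], I[1,3]^2, I[2,3]^2.
HN type (ℓ=2): μ^(1)=3/2; μ^(2)=-4

((0, 4, 4); (3, 0, 0))


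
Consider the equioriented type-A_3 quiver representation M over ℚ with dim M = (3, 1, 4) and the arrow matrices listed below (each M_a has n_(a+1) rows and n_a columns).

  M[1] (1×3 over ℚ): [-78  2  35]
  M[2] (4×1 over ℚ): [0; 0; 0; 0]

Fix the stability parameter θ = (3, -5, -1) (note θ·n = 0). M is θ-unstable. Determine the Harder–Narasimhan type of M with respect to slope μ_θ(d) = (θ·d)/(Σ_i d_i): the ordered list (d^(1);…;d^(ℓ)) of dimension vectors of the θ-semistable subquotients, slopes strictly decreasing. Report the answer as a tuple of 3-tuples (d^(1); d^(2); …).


Barcode: M ≅ I[1,1]^2, I[1,2], I[3,3]^4. HN layers by μ_θ (2 steps, strictly decreasing):
  μ^(1)=3; μ^(2)=-1

((2, 0, 0); (1, 1, 4))


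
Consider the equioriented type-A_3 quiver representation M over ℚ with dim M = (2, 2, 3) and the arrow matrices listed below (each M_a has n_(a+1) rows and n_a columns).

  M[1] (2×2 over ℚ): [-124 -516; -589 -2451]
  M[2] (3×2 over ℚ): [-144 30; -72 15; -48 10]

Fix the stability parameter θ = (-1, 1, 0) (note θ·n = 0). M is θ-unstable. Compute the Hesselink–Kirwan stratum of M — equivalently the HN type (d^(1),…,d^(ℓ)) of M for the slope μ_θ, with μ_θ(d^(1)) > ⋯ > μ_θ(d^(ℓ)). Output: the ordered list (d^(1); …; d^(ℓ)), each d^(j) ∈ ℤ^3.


Via rank(M_{q-1}∘⋯∘M_p): M ≅ I[1,1], I[1,3], I[2,2], I[3,3]^2.
μ_θ-semistable layers: μ^(1)=1; μ^(2)=1/2; μ^(3)=0; μ^(4)=-1

((0, 1, 0); (0, 1, 1); (0, 0, 2); (2, 0, 0))


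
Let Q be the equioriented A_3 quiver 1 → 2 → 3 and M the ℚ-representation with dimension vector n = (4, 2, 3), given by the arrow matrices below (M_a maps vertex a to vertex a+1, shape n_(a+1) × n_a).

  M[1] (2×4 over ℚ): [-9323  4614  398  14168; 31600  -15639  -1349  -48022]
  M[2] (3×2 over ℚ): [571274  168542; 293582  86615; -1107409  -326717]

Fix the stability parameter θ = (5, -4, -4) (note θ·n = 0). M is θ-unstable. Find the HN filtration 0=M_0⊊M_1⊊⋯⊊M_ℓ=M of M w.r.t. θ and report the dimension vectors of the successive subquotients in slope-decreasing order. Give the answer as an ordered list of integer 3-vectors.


Via rank(M_{q-1}∘⋯∘M_p): M ≅ I[1,1]^2, I[1,3]^2, I[3,3].
μ_θ-semistable layers: μ^(1)=5; μ^(2)=-1; μ^(3)=-4

((2, 0, 0); (2, 2, 2); (0, 0, 1))


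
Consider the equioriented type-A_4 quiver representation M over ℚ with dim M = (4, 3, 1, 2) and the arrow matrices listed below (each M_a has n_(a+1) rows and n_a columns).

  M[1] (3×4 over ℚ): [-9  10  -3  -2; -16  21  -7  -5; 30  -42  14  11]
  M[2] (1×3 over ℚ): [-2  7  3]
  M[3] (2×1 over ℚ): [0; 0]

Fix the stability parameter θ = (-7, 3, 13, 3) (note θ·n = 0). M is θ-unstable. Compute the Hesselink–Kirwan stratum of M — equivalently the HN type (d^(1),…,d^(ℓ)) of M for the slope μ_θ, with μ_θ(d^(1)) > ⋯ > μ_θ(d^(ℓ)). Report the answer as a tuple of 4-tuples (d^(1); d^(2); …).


Barcode: M ≅ I[1,1], I[1,2]^2, I[1,3], I[4,4]^2. HN layers by μ_θ (3 steps, strictly decreasing):
  μ^(1)=13; μ^(2)=3; μ^(3)=-7

((0, 0, 1, 0); (0, 3, 0, 2); (4, 0, 0, 0))


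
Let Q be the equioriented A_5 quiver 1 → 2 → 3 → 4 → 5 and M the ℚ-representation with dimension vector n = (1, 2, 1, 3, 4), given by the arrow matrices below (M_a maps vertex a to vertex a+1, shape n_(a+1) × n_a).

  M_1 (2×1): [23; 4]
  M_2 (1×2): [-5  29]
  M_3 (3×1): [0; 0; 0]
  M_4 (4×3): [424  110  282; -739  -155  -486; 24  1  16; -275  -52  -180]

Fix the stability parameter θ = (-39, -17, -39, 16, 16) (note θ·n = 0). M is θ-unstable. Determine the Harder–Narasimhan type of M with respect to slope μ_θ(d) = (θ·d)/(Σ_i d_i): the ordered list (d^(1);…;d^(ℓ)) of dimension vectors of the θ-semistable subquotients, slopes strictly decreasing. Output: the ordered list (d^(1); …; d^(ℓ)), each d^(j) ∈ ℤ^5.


Barcode: M ≅ I[1,3], I[2,2], I[4,5]^3, I[5,5]. HN layers by μ_θ (4 steps, strictly decreasing):
  μ^(1)=16; μ^(2)=-17; μ^(3)=-28; μ^(4)=-39

((0, 0, 0, 3, 4); (0, 1, 0, 0, 0); (0, 1, 1, 0, 0); (1, 0, 0, 0, 0))


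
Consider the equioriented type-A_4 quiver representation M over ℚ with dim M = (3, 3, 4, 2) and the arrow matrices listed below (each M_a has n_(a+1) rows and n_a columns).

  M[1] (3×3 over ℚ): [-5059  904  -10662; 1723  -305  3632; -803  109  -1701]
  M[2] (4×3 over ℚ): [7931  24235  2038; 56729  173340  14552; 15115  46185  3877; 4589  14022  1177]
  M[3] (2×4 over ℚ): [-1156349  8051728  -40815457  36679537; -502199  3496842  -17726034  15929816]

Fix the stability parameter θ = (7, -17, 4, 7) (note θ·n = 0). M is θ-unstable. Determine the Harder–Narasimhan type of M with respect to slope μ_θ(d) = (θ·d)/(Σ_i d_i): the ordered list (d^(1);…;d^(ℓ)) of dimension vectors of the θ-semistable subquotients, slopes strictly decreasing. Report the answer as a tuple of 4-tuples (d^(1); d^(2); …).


Barcode: M ≅ I[1,3], I[1,4]^2, I[3,3]. HN layers by μ_θ (3 steps, strictly decreasing):
  μ^(1)=7; μ^(2)=4; μ^(3)=-5

((0, 0, 0, 2); (0, 0, 4, 0); (3, 3, 0, 0))


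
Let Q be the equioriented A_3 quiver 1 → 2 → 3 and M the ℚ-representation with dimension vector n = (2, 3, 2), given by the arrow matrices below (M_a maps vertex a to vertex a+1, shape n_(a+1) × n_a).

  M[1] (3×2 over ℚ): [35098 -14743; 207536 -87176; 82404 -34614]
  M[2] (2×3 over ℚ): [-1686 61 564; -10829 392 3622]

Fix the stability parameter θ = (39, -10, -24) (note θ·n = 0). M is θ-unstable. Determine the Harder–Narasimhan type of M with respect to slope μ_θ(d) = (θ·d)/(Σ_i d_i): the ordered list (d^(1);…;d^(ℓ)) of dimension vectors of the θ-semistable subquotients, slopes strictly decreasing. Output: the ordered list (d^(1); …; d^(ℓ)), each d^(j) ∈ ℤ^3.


Via rank(M_{q-1}∘⋯∘M_p): M ≅ I[1,1], I[1,3], I[2,2], I[2,3].
μ_θ-semistable layers: μ^(1)=39; μ^(2)=5/3; μ^(3)=-10; μ^(4)=-17

((1, 0, 0); (1, 1, 1); (0, 1, 0); (0, 1, 1))


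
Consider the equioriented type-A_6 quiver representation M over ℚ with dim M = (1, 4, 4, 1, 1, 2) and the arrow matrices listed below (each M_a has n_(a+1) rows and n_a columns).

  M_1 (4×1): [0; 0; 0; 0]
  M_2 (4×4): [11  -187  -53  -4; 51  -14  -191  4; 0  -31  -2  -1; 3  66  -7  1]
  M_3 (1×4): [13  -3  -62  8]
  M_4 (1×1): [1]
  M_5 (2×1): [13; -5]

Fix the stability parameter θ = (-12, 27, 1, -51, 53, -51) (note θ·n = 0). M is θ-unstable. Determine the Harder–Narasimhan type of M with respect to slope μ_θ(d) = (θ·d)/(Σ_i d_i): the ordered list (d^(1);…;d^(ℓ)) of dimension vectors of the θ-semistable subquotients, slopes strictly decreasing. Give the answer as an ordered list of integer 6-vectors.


Via rank(M_{q-1}∘⋯∘M_p): M ≅ I[1,1], I[2,3]^3, I[2,6], I[6,6].
μ_θ-semistable layers: μ^(1)=14; μ^(2)=1; μ^(3)=-23/3; μ^(4)=-12; μ^(5)=-51

((0, 3, 3, 0, 0, 0); (0, 0, 0, 0, 1, 1); (0, 1, 1, 1, 0, 0); (1, 0, 0, 0, 0, 0); (0, 0, 0, 0, 0, 1))


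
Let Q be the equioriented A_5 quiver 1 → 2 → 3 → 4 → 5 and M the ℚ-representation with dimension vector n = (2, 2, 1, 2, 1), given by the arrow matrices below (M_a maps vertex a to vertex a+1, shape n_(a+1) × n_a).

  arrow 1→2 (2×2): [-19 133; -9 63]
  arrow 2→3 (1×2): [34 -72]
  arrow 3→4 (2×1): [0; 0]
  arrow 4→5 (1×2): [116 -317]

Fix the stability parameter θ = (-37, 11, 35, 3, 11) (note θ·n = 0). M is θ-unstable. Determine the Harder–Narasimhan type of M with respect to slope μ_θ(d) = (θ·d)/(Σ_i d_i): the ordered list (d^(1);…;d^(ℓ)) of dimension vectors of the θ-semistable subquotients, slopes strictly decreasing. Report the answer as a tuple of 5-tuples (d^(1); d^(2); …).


Interval decomposition of M: I[1,1], I[1,3], I[2,2], I[4,4], I[4,5].
HN type (ℓ=4): μ^(1)=35; μ^(2)=11; μ^(3)=3; μ^(4)=-37

((0, 0, 1, 0, 0); (0, 2, 0, 0, 1); (0, 0, 0, 2, 0); (2, 0, 0, 0, 0))


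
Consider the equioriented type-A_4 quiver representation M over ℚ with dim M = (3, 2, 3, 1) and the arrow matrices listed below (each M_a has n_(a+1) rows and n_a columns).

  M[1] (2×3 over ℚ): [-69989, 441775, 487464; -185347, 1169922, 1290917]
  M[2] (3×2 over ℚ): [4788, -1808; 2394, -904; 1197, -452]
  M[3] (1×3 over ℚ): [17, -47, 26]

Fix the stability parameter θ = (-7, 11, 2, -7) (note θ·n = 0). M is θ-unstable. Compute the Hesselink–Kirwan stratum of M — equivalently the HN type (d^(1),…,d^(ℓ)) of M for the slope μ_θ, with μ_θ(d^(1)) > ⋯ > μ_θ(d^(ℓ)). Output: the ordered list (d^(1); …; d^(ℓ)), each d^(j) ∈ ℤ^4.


Via rank(M_{q-1}∘⋯∘M_p): M ≅ I[1,1], I[1,2], I[1,3], I[3,3], I[3,4].
μ_θ-semistable layers: μ^(1)=11; μ^(2)=13/2; μ^(3)=2; μ^(4)=-5/2; μ^(5)=-7

((0, 1, 0, 0); (0, 1, 1, 0); (0, 0, 1, 0); (0, 0, 1, 1); (3, 0, 0, 0))


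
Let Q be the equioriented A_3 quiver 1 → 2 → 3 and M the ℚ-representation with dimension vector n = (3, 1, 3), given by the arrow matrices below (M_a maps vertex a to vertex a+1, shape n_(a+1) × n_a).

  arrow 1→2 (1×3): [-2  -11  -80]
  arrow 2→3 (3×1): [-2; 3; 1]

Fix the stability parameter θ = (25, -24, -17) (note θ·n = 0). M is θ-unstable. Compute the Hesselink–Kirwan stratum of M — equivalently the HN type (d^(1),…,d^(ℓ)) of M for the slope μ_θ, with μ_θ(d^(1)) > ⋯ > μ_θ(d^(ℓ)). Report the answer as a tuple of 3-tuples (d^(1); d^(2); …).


Via rank(M_{q-1}∘⋯∘M_p): M ≅ I[1,1]^2, I[1,3], I[3,3]^2.
μ_θ-semistable layers: μ^(1)=25; μ^(2)=-16/3; μ^(3)=-17

((2, 0, 0); (1, 1, 1); (0, 0, 2))


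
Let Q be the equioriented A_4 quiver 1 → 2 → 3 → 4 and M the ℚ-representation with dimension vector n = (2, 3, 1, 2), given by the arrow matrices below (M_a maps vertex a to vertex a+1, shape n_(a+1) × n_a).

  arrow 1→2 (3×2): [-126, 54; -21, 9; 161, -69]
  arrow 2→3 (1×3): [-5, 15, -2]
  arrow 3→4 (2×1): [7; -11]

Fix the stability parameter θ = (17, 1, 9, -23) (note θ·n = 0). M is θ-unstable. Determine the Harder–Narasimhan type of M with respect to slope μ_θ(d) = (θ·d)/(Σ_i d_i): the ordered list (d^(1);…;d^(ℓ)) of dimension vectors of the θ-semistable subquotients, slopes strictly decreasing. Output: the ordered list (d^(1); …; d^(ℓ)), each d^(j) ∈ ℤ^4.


Interval decomposition of M: I[1,1], I[1,4], I[2,2]^2, I[4,4].
HN type (ℓ=3): μ^(1)=17; μ^(2)=1; μ^(3)=-23

((1, 0, 0, 0); (1, 3, 1, 1); (0, 0, 0, 1))


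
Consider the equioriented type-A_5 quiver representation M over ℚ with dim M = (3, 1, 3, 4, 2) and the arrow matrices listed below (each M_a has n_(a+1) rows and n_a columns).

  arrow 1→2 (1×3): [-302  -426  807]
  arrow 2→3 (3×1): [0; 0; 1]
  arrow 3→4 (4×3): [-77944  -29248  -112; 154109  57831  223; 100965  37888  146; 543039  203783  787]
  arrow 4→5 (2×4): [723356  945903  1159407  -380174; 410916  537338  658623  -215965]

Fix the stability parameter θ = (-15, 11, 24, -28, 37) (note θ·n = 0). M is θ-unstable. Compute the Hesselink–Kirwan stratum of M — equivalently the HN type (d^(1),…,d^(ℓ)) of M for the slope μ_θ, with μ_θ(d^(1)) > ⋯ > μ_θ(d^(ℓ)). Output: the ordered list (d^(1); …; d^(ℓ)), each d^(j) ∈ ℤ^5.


Via rank(M_{q-1}∘⋯∘M_p): M ≅ I[1,1]^2, I[1,5], I[3,3], I[3,5], I[4,4]^2.
μ_θ-semistable layers: μ^(1)=37; μ^(2)=24; μ^(3)=7/3; μ^(4)=-2; μ^(5)=-15; μ^(6)=-28

((0, 0, 0, 0, 2); (0, 0, 1, 0, 0); (0, 1, 1, 1, 0); (0, 0, 1, 1, 0); (3, 0, 0, 0, 0); (0, 0, 0, 2, 0))


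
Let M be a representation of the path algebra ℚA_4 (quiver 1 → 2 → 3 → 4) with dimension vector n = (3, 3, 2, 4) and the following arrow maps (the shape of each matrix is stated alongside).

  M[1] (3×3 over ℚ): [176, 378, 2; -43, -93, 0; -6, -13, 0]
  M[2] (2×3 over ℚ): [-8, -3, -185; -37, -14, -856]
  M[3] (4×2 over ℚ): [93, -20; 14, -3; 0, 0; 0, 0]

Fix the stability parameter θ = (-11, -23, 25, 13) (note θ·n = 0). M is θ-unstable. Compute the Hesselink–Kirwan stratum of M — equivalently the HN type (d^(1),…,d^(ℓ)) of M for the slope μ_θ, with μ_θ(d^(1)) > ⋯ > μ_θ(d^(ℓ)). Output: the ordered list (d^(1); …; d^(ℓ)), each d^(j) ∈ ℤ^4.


Interval decomposition of M: I[1,2], I[1,4]^2, I[4,4]^2.
HN type (ℓ=3): μ^(1)=19; μ^(2)=13; μ^(3)=-17

((0, 0, 2, 2); (0, 0, 0, 2); (3, 3, 0, 0))


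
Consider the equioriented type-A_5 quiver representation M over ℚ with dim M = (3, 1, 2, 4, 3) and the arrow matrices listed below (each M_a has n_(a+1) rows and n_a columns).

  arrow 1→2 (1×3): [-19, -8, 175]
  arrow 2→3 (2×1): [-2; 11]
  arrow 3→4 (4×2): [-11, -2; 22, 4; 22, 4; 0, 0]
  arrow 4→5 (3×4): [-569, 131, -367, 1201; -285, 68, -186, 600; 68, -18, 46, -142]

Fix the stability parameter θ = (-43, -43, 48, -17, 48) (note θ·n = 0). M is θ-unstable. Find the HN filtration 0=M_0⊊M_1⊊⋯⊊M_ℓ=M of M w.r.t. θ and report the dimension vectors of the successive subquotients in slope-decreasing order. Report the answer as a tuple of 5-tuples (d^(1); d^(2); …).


Via rank(M_{q-1}∘⋯∘M_p): M ≅ I[1,1]^2, I[1,3], I[3,5], I[4,4]^2, I[4,5], I[5,5].
μ_θ-semistable layers: μ^(1)=48; μ^(2)=31/2; μ^(3)=-17; μ^(4)=-43

((0, 0, 1, 0, 3); (0, 0, 1, 1, 0); (0, 0, 0, 3, 0); (3, 1, 0, 0, 0))


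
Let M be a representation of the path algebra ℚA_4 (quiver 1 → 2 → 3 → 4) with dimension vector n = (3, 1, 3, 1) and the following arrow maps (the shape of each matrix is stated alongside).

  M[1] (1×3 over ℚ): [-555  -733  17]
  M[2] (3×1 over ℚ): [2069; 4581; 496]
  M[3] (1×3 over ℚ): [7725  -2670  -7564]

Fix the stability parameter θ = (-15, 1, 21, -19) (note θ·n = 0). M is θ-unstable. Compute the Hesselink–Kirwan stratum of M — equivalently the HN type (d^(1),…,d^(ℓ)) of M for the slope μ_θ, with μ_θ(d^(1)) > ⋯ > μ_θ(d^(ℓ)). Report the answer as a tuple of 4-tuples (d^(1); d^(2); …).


Via rank(M_{q-1}∘⋯∘M_p): M ≅ I[1,1]^2, I[1,4], I[3,3]^2.
μ_θ-semistable layers: μ^(1)=21; μ^(2)=1; μ^(3)=-15

((0, 0, 2, 0); (0, 1, 1, 1); (3, 0, 0, 0))


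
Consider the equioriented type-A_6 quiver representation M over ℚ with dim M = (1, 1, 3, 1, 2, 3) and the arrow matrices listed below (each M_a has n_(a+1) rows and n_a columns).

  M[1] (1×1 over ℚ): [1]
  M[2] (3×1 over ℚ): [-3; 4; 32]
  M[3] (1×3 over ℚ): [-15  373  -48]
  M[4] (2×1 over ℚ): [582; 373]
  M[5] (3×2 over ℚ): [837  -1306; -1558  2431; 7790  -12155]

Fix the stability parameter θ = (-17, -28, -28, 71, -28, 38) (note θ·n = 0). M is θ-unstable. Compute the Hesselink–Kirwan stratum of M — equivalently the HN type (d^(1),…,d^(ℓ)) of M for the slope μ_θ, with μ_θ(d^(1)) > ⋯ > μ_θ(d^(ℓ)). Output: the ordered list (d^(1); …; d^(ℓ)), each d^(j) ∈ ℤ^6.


Barcode: M ≅ I[1,6], I[3,3]^2, I[5,6], I[6,6]. HN layers by μ_θ (4 steps, strictly decreasing):
  μ^(1)=38; μ^(2)=43/2; μ^(3)=-73/3; μ^(4)=-28

((0, 0, 0, 0, 0, 3); (0, 0, 0, 1, 1, 0); (1, 1, 1, 0, 0, 0); (0, 0, 2, 0, 1, 0))


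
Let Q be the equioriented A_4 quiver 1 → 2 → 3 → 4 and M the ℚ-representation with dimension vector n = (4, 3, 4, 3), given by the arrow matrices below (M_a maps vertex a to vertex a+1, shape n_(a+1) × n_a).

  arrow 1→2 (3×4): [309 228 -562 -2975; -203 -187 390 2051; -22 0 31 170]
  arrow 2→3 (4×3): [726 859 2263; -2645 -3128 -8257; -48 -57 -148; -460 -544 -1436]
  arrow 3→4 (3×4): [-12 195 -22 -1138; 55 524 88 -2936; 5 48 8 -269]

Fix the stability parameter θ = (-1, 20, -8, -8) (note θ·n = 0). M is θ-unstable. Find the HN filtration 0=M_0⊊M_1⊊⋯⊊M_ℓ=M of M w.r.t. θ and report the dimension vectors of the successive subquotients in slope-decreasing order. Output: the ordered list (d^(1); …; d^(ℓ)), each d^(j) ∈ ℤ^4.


Interval decomposition of M: I[1,1], I[1,3], I[1,4]^2, I[3,4].
HN type (ℓ=4): μ^(1)=6; μ^(2)=4/3; μ^(3)=-1; μ^(4)=-8

((0, 1, 1, 0); (0, 2, 2, 2); (4, 0, 0, 0); (0, 0, 1, 1))


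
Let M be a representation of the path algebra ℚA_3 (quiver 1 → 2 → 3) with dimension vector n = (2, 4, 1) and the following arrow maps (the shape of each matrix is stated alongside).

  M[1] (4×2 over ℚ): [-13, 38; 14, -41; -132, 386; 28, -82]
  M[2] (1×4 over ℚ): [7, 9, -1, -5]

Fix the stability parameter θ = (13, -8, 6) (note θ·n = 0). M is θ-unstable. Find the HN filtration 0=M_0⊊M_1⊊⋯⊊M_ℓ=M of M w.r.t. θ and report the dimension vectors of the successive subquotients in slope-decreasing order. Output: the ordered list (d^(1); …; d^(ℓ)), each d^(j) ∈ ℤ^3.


Interval decomposition of M: I[1,2], I[1,3], I[2,2]^2.
HN type (ℓ=3): μ^(1)=6; μ^(2)=5/2; μ^(3)=-8

((0, 0, 1); (2, 2, 0); (0, 2, 0))


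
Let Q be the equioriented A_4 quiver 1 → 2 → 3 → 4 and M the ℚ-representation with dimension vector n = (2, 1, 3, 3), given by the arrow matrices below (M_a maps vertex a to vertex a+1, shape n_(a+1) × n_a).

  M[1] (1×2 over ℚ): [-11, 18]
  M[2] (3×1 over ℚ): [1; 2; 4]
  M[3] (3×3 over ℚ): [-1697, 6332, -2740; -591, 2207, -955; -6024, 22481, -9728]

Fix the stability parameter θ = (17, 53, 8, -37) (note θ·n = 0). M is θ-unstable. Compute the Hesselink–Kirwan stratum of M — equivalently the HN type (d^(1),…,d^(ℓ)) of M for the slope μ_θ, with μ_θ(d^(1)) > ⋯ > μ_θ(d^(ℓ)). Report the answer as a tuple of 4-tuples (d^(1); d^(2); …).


Barcode: M ≅ I[1,1], I[1,4], I[3,4]^2. HN layers by μ_θ (3 steps, strictly decreasing):
  μ^(1)=17; μ^(2)=41/4; μ^(3)=-29/2

((1, 0, 0, 0); (1, 1, 1, 1); (0, 0, 2, 2))


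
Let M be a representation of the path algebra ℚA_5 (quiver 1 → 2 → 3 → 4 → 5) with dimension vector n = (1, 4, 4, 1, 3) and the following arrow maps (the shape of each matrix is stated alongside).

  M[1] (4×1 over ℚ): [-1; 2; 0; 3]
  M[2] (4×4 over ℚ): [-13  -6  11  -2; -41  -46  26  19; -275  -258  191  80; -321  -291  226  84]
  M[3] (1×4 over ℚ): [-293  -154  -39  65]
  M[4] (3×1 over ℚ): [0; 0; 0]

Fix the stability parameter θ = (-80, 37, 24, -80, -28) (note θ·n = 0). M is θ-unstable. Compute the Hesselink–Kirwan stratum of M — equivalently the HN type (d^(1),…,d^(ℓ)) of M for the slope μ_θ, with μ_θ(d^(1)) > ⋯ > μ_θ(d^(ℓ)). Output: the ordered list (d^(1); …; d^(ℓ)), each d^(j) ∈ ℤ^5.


Interval decomposition of M: I[1,4], I[2,2], I[2,3]^2, I[3,3], I[5,5]^3.
HN type (ℓ=6): μ^(1)=37; μ^(2)=61/2; μ^(3)=24; μ^(4)=-19/3; μ^(5)=-28; μ^(6)=-80

((0, 1, 0, 0, 0); (0, 2, 2, 0, 0); (0, 0, 1, 0, 0); (0, 1, 1, 1, 0); (0, 0, 0, 0, 3); (1, 0, 0, 0, 0))


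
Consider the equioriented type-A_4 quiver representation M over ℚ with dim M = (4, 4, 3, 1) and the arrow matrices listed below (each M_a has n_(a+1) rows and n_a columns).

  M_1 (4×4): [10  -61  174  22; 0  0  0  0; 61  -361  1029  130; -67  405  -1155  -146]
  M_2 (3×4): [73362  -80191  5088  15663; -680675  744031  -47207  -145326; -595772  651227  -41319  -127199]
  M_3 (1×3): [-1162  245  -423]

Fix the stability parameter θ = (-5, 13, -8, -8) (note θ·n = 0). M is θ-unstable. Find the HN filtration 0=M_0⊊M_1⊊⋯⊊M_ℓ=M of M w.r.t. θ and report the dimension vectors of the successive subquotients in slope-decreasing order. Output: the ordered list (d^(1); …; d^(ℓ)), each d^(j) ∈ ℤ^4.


Via rank(M_{q-1}∘⋯∘M_p): M ≅ I[1,1]^2, I[1,3], I[1,4], I[2,2], I[2,3].
μ_θ-semistable layers: μ^(1)=13; μ^(2)=5/2; μ^(3)=-1; μ^(4)=-5

((0, 1, 0, 0); (0, 2, 2, 0); (0, 1, 1, 1); (4, 0, 0, 0))


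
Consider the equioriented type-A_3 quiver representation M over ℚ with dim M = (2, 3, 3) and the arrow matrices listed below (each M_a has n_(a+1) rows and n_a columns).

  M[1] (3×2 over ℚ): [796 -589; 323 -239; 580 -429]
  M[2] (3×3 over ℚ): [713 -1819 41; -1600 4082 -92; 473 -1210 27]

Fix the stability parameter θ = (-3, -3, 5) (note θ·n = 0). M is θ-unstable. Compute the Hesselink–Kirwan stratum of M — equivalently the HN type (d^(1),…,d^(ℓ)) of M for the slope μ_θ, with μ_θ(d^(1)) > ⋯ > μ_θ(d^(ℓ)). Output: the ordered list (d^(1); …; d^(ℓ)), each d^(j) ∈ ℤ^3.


Interval decomposition of M: I[1,2], I[1,3], I[2,3], I[3,3].
HN type (ℓ=2): μ^(1)=5; μ^(2)=-3

((0, 0, 3); (2, 3, 0))


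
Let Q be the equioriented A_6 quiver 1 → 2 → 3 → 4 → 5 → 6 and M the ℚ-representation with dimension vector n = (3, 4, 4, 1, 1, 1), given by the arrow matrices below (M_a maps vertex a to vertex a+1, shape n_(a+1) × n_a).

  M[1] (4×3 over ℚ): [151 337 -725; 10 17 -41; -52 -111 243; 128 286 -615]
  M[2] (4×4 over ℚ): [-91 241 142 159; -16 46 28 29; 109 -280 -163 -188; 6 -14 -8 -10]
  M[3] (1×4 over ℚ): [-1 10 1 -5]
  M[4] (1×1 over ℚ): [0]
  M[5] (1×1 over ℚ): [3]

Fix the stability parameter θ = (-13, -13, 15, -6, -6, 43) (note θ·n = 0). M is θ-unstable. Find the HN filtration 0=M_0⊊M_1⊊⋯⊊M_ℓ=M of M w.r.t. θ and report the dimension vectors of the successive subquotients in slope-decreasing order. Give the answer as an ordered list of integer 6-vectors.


Interval decomposition of M: I[1,2], I[1,3], I[1,4], I[2,3], I[3,3], I[5,6].
HN type (ℓ=5): μ^(1)=43; μ^(2)=15; μ^(3)=9/2; μ^(4)=-6; μ^(5)=-13

((0, 0, 0, 0, 0, 1); (0, 0, 3, 0, 0, 0); (0, 0, 1, 1, 0, 0); (0, 0, 0, 0, 1, 0); (3, 4, 0, 0, 0, 0))


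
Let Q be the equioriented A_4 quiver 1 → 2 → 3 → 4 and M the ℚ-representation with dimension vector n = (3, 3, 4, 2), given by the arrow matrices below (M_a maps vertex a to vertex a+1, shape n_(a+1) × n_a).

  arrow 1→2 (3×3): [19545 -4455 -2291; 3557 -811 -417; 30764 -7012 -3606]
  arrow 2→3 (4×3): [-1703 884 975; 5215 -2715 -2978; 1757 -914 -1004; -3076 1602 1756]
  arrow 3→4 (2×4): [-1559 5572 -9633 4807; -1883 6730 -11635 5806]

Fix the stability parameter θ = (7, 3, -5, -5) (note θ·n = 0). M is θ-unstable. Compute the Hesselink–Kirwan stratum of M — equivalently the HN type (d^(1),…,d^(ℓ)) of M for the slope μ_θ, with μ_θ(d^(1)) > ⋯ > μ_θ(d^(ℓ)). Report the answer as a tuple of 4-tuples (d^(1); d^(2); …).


Barcode: M ≅ I[1,1], I[1,3], I[1,4], I[2,3], I[3,4]. HN layers by μ_θ (5 steps, strictly decreasing):
  μ^(1)=7; μ^(2)=5/3; μ^(3)=0; μ^(4)=-1; μ^(5)=-5

((1, 0, 0, 0); (1, 1, 1, 0); (1, 1, 1, 1); (0, 1, 1, 0); (0, 0, 1, 1))


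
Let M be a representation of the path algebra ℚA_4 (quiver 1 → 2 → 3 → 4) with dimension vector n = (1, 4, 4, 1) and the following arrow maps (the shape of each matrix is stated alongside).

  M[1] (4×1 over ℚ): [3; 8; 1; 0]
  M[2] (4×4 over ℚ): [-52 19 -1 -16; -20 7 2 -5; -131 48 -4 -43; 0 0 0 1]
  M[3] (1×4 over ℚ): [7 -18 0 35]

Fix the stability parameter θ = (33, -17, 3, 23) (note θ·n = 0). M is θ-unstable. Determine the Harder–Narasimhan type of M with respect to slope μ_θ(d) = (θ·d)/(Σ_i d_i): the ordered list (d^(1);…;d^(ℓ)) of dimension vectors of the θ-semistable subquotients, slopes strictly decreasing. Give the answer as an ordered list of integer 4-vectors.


Interval decomposition of M: I[1,4], I[2,3]^3.
HN type (ℓ=4): μ^(1)=23; μ^(2)=19/3; μ^(3)=3; μ^(4)=-17

((0, 0, 0, 1); (1, 1, 1, 0); (0, 0, 3, 0); (0, 3, 0, 0))


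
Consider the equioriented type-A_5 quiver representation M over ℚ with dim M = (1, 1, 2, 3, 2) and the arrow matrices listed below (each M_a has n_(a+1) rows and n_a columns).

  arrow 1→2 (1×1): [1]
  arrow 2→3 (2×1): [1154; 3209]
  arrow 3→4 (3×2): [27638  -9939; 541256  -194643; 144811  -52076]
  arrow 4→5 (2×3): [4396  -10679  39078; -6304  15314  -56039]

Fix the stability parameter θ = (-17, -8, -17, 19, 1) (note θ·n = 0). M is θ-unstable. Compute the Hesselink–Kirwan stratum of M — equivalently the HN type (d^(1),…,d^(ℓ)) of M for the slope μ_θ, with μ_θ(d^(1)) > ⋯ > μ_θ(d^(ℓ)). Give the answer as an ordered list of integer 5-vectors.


Interval decomposition of M: I[1,5], I[3,5], I[4,4].
HN type (ℓ=4): μ^(1)=19; μ^(2)=10; μ^(3)=-25/2; μ^(4)=-17

((0, 0, 0, 1, 0); (0, 0, 0, 2, 2); (0, 1, 1, 0, 0); (1, 0, 1, 0, 0))


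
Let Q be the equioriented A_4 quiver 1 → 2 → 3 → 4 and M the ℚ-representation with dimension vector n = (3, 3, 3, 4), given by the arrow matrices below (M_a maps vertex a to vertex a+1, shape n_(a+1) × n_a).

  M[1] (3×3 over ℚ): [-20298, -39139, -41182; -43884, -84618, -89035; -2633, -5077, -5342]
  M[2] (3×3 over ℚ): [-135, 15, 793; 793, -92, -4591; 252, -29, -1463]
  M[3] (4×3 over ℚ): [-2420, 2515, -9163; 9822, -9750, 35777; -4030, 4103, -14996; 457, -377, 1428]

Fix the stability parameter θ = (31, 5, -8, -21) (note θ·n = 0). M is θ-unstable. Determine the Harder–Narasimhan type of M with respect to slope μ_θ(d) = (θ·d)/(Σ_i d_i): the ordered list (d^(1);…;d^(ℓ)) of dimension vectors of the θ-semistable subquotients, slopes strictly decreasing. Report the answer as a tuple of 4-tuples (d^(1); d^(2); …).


Barcode: M ≅ I[1,4]^3, I[4,4]. HN layers by μ_θ (2 steps, strictly decreasing):
  μ^(1)=7/4; μ^(2)=-21

((3, 3, 3, 3); (0, 0, 0, 1))


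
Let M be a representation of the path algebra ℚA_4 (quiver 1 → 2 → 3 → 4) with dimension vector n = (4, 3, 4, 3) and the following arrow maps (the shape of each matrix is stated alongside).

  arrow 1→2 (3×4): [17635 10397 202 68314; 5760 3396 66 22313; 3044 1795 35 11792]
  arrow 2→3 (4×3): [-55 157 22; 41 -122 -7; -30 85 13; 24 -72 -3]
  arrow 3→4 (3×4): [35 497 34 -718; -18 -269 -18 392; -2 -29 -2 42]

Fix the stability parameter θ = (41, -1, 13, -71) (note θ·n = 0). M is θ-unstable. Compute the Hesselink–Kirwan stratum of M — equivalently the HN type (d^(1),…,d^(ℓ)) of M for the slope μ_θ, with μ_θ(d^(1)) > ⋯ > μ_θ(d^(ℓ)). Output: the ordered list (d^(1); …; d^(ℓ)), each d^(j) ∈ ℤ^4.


Via rank(M_{q-1}∘⋯∘M_p): M ≅ I[1,1], I[1,4]^3, I[3,3].
μ_θ-semistable layers: μ^(1)=41; μ^(2)=13; μ^(3)=-9/2

((1, 0, 0, 0); (0, 0, 1, 0); (3, 3, 3, 3))


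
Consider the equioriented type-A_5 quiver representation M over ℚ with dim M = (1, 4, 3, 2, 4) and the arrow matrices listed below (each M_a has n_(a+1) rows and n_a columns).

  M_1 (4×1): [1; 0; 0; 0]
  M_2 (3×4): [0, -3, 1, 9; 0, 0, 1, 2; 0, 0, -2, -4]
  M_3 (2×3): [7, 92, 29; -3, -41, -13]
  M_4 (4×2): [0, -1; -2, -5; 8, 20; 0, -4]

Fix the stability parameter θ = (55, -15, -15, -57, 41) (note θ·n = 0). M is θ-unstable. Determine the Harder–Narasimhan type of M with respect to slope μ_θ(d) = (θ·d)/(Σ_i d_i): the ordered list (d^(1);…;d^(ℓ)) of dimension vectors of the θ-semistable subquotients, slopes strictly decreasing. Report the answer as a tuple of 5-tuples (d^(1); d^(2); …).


Via rank(M_{q-1}∘⋯∘M_p): M ≅ I[1,2], I[2,2], I[2,5]^2, I[3,3], I[5,5]^2.
μ_θ-semistable layers: μ^(1)=41; μ^(2)=20; μ^(3)=-15; μ^(4)=-29

((0, 0, 0, 0, 4); (1, 1, 0, 0, 0); (0, 1, 1, 0, 0); (0, 2, 2, 2, 0))


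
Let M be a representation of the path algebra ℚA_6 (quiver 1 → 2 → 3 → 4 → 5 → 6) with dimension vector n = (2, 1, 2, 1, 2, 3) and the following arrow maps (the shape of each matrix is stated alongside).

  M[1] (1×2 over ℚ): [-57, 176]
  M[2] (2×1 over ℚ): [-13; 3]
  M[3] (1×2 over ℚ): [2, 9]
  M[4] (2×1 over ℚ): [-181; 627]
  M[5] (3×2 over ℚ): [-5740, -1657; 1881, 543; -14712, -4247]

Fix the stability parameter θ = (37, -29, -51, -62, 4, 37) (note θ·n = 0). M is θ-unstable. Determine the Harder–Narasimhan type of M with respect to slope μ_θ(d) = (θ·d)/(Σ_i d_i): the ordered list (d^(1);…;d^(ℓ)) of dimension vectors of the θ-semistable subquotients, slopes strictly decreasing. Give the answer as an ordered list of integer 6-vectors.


Barcode: M ≅ I[1,1], I[1,6], I[3,3], I[5,6], I[6,6]. HN layers by μ_θ (4 steps, strictly decreasing):
  μ^(1)=37; μ^(2)=4; μ^(3)=-105/4; μ^(4)=-51

((1, 0, 0, 0, 0, 3); (0, 0, 0, 0, 2, 0); (1, 1, 1, 1, 0, 0); (0, 0, 1, 0, 0, 0))


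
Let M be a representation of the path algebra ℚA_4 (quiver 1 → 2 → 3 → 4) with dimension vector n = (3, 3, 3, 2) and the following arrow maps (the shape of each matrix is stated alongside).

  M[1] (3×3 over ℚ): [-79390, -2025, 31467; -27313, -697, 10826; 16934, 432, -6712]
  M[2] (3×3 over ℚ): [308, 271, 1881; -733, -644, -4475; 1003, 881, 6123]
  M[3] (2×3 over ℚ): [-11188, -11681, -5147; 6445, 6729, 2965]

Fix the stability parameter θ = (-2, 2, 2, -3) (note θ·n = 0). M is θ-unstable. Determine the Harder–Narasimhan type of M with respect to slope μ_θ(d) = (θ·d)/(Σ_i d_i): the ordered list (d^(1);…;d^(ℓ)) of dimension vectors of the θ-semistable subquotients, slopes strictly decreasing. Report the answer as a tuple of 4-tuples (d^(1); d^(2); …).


Interval decomposition of M: I[1,3], I[1,4]^2.
HN type (ℓ=3): μ^(1)=2; μ^(2)=1/3; μ^(3)=-2

((0, 1, 1, 0); (0, 2, 2, 2); (3, 0, 0, 0))


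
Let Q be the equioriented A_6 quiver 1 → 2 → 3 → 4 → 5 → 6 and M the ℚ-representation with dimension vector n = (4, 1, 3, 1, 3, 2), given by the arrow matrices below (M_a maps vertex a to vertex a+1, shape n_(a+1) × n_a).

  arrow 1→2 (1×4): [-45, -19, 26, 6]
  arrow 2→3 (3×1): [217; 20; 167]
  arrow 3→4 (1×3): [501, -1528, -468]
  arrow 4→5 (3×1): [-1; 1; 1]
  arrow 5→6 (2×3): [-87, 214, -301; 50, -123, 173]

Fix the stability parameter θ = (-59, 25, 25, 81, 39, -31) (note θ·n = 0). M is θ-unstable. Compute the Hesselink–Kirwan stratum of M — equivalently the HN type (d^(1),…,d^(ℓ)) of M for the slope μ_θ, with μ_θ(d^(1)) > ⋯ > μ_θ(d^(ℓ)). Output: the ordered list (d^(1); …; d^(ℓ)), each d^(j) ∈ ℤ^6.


Via rank(M_{q-1}∘⋯∘M_p): M ≅ I[1,1]^3, I[1,5], I[3,3]^2, I[5,6]^2.
μ_θ-semistable layers: μ^(1)=60; μ^(2)=25; μ^(3)=4; μ^(4)=-59

((0, 0, 0, 1, 1, 0); (0, 1, 3, 0, 0, 0); (0, 0, 0, 0, 2, 2); (4, 0, 0, 0, 0, 0))


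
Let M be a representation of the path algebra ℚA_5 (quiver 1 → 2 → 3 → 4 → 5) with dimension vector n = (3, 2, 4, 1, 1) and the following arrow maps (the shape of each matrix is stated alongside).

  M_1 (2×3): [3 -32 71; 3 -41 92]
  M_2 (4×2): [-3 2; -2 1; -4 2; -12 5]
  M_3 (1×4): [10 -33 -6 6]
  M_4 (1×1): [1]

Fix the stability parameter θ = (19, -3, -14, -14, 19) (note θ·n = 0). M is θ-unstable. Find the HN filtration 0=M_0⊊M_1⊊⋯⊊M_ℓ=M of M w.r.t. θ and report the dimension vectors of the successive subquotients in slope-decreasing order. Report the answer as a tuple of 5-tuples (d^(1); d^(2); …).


Via rank(M_{q-1}∘⋯∘M_p): M ≅ I[1,1], I[1,3], I[1,5], I[3,3]^2.
μ_θ-semistable layers: μ^(1)=19; μ^(2)=2/3; μ^(3)=-3; μ^(4)=-14

((1, 0, 0, 0, 1); (1, 1, 1, 0, 0); (1, 1, 1, 1, 0); (0, 0, 2, 0, 0))


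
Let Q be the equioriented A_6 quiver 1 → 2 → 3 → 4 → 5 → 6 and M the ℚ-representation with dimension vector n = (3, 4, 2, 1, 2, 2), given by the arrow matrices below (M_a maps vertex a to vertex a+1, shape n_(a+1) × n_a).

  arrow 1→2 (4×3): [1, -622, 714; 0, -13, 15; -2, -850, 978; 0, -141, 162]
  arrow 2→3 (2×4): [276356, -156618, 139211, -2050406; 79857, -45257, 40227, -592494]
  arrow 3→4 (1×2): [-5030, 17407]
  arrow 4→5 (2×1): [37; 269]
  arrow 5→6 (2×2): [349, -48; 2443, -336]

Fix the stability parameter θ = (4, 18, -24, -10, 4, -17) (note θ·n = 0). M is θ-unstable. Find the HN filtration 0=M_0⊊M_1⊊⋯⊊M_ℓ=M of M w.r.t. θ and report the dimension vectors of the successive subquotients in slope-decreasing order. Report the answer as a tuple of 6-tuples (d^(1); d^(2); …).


Interval decomposition of M: I[1,2], I[1,3], I[1,6], I[2,2], I[5,5], I[6,6].
HN type (ℓ=5): μ^(1)=18; μ^(2)=4; μ^(3)=-2/3; μ^(4)=-25/6; μ^(5)=-17

((0, 2, 0, 0, 0, 0); (1, 0, 0, 0, 1, 0); (1, 1, 1, 0, 0, 0); (1, 1, 1, 1, 1, 1); (0, 0, 0, 0, 0, 1))


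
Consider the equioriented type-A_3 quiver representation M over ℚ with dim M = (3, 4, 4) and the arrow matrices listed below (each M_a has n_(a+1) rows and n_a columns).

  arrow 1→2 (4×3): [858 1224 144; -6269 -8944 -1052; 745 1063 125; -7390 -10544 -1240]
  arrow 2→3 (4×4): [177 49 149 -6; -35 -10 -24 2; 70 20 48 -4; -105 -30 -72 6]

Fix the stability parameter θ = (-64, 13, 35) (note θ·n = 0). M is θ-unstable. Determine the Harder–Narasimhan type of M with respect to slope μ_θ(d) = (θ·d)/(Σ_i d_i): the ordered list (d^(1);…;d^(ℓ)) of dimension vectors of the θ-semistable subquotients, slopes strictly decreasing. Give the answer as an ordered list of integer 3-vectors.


Barcode: M ≅ I[1,1], I[1,2], I[1,3], I[2,2], I[2,3], I[3,3]^2. HN layers by μ_θ (3 steps, strictly decreasing):
  μ^(1)=35; μ^(2)=13; μ^(3)=-64

((0, 0, 4); (0, 4, 0); (3, 0, 0))


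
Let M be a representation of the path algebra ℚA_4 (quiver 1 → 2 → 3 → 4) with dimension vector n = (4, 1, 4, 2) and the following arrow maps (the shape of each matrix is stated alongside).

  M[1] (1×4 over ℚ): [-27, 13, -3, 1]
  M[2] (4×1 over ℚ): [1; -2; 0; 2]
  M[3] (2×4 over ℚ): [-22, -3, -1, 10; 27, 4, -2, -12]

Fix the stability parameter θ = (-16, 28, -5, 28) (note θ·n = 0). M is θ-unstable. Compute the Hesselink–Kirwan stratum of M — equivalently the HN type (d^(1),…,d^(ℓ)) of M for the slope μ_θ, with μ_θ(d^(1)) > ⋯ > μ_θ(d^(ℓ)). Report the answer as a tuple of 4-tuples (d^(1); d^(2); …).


Interval decomposition of M: I[1,1]^3, I[1,4], I[3,3]^2, I[3,4].
HN type (ℓ=4): μ^(1)=28; μ^(2)=23/2; μ^(3)=-5; μ^(4)=-16

((0, 0, 0, 2); (0, 1, 1, 0); (0, 0, 3, 0); (4, 0, 0, 0))


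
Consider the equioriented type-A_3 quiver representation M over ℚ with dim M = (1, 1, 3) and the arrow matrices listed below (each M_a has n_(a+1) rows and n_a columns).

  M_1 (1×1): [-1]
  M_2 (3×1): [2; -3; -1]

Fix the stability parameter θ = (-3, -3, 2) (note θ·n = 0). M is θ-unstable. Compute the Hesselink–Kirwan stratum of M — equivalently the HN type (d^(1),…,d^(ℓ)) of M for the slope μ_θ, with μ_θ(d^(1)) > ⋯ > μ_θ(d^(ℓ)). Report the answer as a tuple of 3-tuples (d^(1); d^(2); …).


Interval decomposition of M: I[1,3], I[3,3]^2.
HN type (ℓ=2): μ^(1)=2; μ^(2)=-3

((0, 0, 3); (1, 1, 0))


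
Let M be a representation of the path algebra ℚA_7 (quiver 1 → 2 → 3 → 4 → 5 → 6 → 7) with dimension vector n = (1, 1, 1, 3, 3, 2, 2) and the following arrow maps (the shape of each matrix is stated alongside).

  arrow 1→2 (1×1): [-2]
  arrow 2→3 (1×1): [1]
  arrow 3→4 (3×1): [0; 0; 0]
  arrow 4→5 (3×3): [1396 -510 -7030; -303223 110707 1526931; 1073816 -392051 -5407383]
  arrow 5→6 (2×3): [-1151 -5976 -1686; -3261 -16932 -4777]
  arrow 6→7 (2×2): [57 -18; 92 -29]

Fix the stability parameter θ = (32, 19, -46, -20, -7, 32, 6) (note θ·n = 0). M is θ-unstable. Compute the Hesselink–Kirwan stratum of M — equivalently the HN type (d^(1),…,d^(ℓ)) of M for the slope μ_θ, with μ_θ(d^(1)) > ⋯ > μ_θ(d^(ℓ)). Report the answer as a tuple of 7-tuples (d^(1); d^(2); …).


Interval decomposition of M: I[1,3], I[4,4], I[4,7]^2, I[5,5].
HN type (ℓ=4): μ^(1)=19; μ^(2)=5/3; μ^(3)=-7; μ^(4)=-20

((0, 0, 0, 0, 0, 2, 2); (1, 1, 1, 0, 0, 0, 0); (0, 0, 0, 0, 3, 0, 0); (0, 0, 0, 3, 0, 0, 0))


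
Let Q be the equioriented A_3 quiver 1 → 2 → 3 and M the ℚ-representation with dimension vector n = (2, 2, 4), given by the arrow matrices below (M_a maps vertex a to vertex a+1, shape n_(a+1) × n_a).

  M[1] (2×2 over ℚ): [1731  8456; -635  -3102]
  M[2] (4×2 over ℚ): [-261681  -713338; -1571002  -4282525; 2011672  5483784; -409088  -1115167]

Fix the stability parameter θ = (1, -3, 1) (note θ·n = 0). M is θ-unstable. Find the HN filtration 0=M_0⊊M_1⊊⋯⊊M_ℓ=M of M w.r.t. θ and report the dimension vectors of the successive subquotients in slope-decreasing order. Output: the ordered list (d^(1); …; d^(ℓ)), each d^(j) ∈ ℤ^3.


Barcode: M ≅ I[1,3]^2, I[3,3]^2. HN layers by μ_θ (2 steps, strictly decreasing):
  μ^(1)=1; μ^(2)=-1

((0, 0, 4); (2, 2, 0))


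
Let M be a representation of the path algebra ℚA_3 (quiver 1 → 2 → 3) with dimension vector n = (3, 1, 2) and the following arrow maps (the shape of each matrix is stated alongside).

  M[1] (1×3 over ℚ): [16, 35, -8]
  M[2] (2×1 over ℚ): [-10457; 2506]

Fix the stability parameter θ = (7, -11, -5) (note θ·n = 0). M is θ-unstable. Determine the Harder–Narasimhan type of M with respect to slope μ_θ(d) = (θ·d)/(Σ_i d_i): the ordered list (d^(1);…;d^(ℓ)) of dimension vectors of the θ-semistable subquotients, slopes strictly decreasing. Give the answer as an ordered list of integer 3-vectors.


Via rank(M_{q-1}∘⋯∘M_p): M ≅ I[1,1]^2, I[1,3], I[3,3].
μ_θ-semistable layers: μ^(1)=7; μ^(2)=-3; μ^(3)=-5

((2, 0, 0); (1, 1, 1); (0, 0, 1))


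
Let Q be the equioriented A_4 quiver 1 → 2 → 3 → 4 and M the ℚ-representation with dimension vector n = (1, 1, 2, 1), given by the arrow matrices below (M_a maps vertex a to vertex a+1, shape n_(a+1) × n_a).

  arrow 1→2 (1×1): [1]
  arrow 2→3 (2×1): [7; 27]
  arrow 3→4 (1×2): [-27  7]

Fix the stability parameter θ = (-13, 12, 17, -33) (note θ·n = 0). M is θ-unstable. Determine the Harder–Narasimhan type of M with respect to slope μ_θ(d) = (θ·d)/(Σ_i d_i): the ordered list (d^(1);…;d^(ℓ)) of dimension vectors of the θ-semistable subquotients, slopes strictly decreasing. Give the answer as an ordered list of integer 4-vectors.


Via rank(M_{q-1}∘⋯∘M_p): M ≅ I[1,3], I[3,4].
μ_θ-semistable layers: μ^(1)=17; μ^(2)=12; μ^(3)=-8; μ^(4)=-13

((0, 0, 1, 0); (0, 1, 0, 0); (0, 0, 1, 1); (1, 0, 0, 0))
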